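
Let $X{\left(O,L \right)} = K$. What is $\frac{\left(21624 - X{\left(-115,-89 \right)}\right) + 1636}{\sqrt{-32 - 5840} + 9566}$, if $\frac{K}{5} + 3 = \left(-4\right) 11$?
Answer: $\frac{112376585}{45757114} - \frac{23495 i \sqrt{367}}{22878557} \approx 2.4559 - 0.019673 i$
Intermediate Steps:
$K = -235$ ($K = -15 + 5 \left(\left(-4\right) 11\right) = -15 + 5 \left(-44\right) = -15 - 220 = -235$)
$X{\left(O,L \right)} = -235$
$\frac{\left(21624 - X{\left(-115,-89 \right)}\right) + 1636}{\sqrt{-32 - 5840} + 9566} = \frac{\left(21624 - -235\right) + 1636}{\sqrt{-32 - 5840} + 9566} = \frac{\left(21624 + 235\right) + 1636}{\sqrt{-5872} + 9566} = \frac{21859 + 1636}{4 i \sqrt{367} + 9566} = \frac{23495}{9566 + 4 i \sqrt{367}}$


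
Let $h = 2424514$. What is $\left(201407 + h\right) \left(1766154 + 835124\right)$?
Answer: $6830750527038$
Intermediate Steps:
$\left(201407 + h\right) \left(1766154 + 835124\right) = \left(201407 + 2424514\right) \left(1766154 + 835124\right) = 2625921 \cdot 2601278 = 6830750527038$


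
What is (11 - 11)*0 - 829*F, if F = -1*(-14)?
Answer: -11606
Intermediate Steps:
F = 14
(11 - 11)*0 - 829*F = (11 - 11)*0 - 829*14 = 0*0 - 11606 = 0 - 11606 = -11606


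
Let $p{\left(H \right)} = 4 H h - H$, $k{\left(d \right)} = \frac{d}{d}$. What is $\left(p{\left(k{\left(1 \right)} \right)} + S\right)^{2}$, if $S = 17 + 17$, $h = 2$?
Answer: $1681$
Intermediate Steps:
$k{\left(d \right)} = 1$
$S = 34$
$p{\left(H \right)} = 7 H$ ($p{\left(H \right)} = 4 H 2 - H = 8 H - H = 7 H$)
$\left(p{\left(k{\left(1 \right)} \right)} + S\right)^{2} = \left(7 \cdot 1 + 34\right)^{2} = \left(7 + 34\right)^{2} = 41^{2} = 1681$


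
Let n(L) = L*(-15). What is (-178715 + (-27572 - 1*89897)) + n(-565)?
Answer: -287709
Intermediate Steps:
n(L) = -15*L
(-178715 + (-27572 - 1*89897)) + n(-565) = (-178715 + (-27572 - 1*89897)) - 15*(-565) = (-178715 + (-27572 - 89897)) + 8475 = (-178715 - 117469) + 8475 = -296184 + 8475 = -287709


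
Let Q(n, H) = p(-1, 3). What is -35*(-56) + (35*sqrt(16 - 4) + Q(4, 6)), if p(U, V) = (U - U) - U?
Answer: 1961 + 70*sqrt(3) ≈ 2082.2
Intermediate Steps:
p(U, V) = -U (p(U, V) = 0 - U = -U)
Q(n, H) = 1 (Q(n, H) = -1*(-1) = 1)
-35*(-56) + (35*sqrt(16 - 4) + Q(4, 6)) = -35*(-56) + (35*sqrt(16 - 4) + 1) = 1960 + (35*sqrt(12) + 1) = 1960 + (35*(2*sqrt(3)) + 1) = 1960 + (70*sqrt(3) + 1) = 1960 + (1 + 70*sqrt(3)) = 1961 + 70*sqrt(3)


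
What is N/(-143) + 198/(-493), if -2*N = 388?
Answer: 67328/70499 ≈ 0.95502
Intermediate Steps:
N = -194 (N = -½*388 = -194)
N/(-143) + 198/(-493) = -194/(-143) + 198/(-493) = -194*(-1/143) + 198*(-1/493) = 194/143 - 198/493 = 67328/70499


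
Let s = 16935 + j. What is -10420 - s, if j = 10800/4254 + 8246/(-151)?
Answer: -2923024331/107059 ≈ -27303.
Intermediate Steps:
j = -5574614/107059 (j = 10800*(1/4254) + 8246*(-1/151) = 1800/709 - 8246/151 = -5574614/107059 ≈ -52.070)
s = 1807469551/107059 (s = 16935 - 5574614/107059 = 1807469551/107059 ≈ 16883.)
-10420 - s = -10420 - 1*1807469551/107059 = -10420 - 1807469551/107059 = -2923024331/107059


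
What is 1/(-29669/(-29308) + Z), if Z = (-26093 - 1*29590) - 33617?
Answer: -29308/2617174731 ≈ -1.1198e-5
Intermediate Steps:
Z = -89300 (Z = (-26093 - 29590) - 33617 = -55683 - 33617 = -89300)
1/(-29669/(-29308) + Z) = 1/(-29669/(-29308) - 89300) = 1/(-29669*(-1/29308) - 89300) = 1/(29669/29308 - 89300) = 1/(-2617174731/29308) = -29308/2617174731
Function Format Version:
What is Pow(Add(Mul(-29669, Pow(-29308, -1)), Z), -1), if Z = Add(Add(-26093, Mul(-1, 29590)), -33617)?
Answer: Rational(-29308, 2617174731) ≈ -1.1198e-5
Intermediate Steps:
Z = -89300 (Z = Add(Add(-26093, -29590), -33617) = Add(-55683, -33617) = -89300)
Pow(Add(Mul(-29669, Pow(-29308, -1)), Z), -1) = Pow(Add(Mul(-29669, Pow(-29308, -1)), -89300), -1) = Pow(Add(Mul(-29669, Rational(-1, 29308)), -89300), -1) = Pow(Add(Rational(29669, 29308), -89300), -1) = Pow(Rational(-2617174731, 29308), -1) = Rational(-29308, 2617174731)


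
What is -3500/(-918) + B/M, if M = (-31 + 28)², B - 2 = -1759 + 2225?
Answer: 25618/459 ≈ 55.813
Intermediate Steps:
B = 468 (B = 2 + (-1759 + 2225) = 2 + 466 = 468)
M = 9 (M = (-3)² = 9)
-3500/(-918) + B/M = -3500/(-918) + 468/9 = -3500*(-1/918) + 468*(⅑) = 1750/459 + 52 = 25618/459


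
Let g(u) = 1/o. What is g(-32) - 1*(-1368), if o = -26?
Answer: 35567/26 ≈ 1368.0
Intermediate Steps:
g(u) = -1/26 (g(u) = 1/(-26) = -1/26)
g(-32) - 1*(-1368) = -1/26 - 1*(-1368) = -1/26 + 1368 = 35567/26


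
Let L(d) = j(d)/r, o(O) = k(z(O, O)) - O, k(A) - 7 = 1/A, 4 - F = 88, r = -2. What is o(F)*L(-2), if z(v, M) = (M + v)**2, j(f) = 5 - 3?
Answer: -2568385/28224 ≈ -91.000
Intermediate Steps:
j(f) = 2
F = -84 (F = 4 - 1*88 = 4 - 88 = -84)
k(A) = 7 + 1/A
o(O) = 7 - O + 1/(4*O**2) (o(O) = (7 + 1/((O + O)**2)) - O = (7 + 1/((2*O)**2)) - O = (7 + 1/(4*O**2)) - O = 7 - O + 1/(4*O**2))
L(d) = -1 (L(d) = 2/(-2) = 2*(-1/2) = -1)
o(F)*L(-2) = (7 - 1*(-84) + (1/4)/(-84)**2)*(-1) = (7 + 84 + (1/4)*(1/7056))*(-1) = (7 + 84 + 1/28224)*(-1) = (2568385/28224)*(-1) = -2568385/28224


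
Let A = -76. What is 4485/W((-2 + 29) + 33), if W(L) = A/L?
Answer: -67275/19 ≈ -3540.8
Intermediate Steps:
W(L) = -76/L
4485/W((-2 + 29) + 33) = 4485/((-76/((-2 + 29) + 33))) = 4485/((-76/(27 + 33))) = 4485/((-76/60)) = 4485/((-76*1/60)) = 4485/(-19/15) = 4485*(-15/19) = -67275/19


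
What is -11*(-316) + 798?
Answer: 4274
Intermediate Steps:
-11*(-316) + 798 = 3476 + 798 = 4274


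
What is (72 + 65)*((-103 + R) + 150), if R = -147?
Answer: -13700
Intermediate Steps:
(72 + 65)*((-103 + R) + 150) = (72 + 65)*((-103 - 147) + 150) = 137*(-250 + 150) = 137*(-100) = -13700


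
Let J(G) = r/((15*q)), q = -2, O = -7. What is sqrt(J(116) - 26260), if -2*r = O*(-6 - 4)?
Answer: I*sqrt(945318)/6 ≈ 162.05*I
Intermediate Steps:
r = -35 (r = -(-7)*(-6 - 4)/2 = -(-7)*(-10)/2 = -1/2*70 = -35)
J(G) = 7/6 (J(G) = -35/(15*(-2)) = -35/(-30) = -35*(-1/30) = 7/6)
sqrt(J(116) - 26260) = sqrt(7/6 - 26260) = sqrt(-157553/6) = I*sqrt(945318)/6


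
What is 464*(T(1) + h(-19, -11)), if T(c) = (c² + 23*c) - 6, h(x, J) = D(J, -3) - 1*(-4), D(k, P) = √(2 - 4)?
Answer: 10208 + 464*I*√2 ≈ 10208.0 + 656.2*I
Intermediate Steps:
D(k, P) = I*√2 (D(k, P) = √(-2) = I*√2)
h(x, J) = 4 + I*√2 (h(x, J) = I*√2 - 1*(-4) = I*√2 + 4 = 4 + I*√2)
T(c) = -6 + c² + 23*c
464*(T(1) + h(-19, -11)) = 464*((-6 + 1² + 23*1) + (4 + I*√2)) = 464*((-6 + 1 + 23) + (4 + I*√2)) = 464*(18 + (4 + I*√2)) = 464*(22 + I*√2) = 10208 + 464*I*√2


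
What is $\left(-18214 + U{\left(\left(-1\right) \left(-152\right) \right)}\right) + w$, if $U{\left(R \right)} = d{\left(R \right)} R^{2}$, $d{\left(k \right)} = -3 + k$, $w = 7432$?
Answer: $3431714$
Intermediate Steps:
$U{\left(R \right)} = R^{2} \left(-3 + R\right)$ ($U{\left(R \right)} = \left(-3 + R\right) R^{2} = R^{2} \left(-3 + R\right)$)
$\left(-18214 + U{\left(\left(-1\right) \left(-152\right) \right)}\right) + w = \left(-18214 + \left(\left(-1\right) \left(-152\right)\right)^{2} \left(-3 - -152\right)\right) + 7432 = \left(-18214 + 152^{2} \left(-3 + 152\right)\right) + 7432 = \left(-18214 + 23104 \cdot 149\right) + 7432 = \left(-18214 + 3442496\right) + 7432 = 3424282 + 7432 = 3431714$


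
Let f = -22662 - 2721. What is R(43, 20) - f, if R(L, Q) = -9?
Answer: 25374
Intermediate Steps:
f = -25383
R(43, 20) - f = -9 - 1*(-25383) = -9 + 25383 = 25374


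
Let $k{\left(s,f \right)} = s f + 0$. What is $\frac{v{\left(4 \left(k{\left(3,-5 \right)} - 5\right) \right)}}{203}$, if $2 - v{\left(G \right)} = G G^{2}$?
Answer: $\frac{512002}{203} \approx 2522.2$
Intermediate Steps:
$k{\left(s,f \right)} = f s$ ($k{\left(s,f \right)} = f s + 0 = f s$)
$v{\left(G \right)} = 2 - G^{3}$ ($v{\left(G \right)} = 2 - G G^{2} = 2 - G^{3}$)
$\frac{v{\left(4 \left(k{\left(3,-5 \right)} - 5\right) \right)}}{203} = \frac{2 - \left(4 \left(\left(-5\right) 3 - 5\right)\right)^{3}}{203} = \frac{2 - \left(4 \left(-15 - 5\right)\right)^{3}}{203} = \frac{2 - \left(4 \left(-20\right)\right)^{3}}{203} = \frac{2 - \left(-80\right)^{3}}{203} = \frac{2 - -512000}{203} = \frac{2 + 512000}{203} = \frac{1}{203} \cdot 512002 = \frac{512002}{203}$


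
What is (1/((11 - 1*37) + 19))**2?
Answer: 1/49 ≈ 0.020408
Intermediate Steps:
(1/((11 - 1*37) + 19))**2 = (1/((11 - 37) + 19))**2 = (1/(-26 + 19))**2 = (1/(-7))**2 = (-1/7)**2 = 1/49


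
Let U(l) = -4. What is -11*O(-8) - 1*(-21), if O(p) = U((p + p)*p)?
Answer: 65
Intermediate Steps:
O(p) = -4
-11*O(-8) - 1*(-21) = -11*(-4) - 1*(-21) = 44 + 21 = 65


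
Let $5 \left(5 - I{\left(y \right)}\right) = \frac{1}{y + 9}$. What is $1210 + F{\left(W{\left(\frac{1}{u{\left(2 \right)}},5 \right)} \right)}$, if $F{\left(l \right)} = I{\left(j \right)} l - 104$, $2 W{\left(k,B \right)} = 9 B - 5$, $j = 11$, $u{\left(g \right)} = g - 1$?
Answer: $\frac{6029}{5} \approx 1205.8$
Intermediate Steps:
$u{\left(g \right)} = -1 + g$
$I{\left(y \right)} = 5 - \frac{1}{5 \left(9 + y\right)}$ ($I{\left(y \right)} = 5 - \frac{1}{5 \left(y + 9\right)} = 5 - \frac{1}{5 \left(9 + y\right)}$)
$W{\left(k,B \right)} = - \frac{5}{2} + \frac{9 B}{2}$ ($W{\left(k,B \right)} = \frac{9 B - 5}{2} = \frac{-5 + 9 B}{2} = - \frac{5}{2} + \frac{9 B}{2}$)
$F{\left(l \right)} = -104 + \frac{499 l}{100}$ ($F{\left(l \right)} = \frac{224 + 25 \cdot 11}{5 \left(9 + 11\right)} l - 104 = \frac{224 + 275}{5 \cdot 20} l - 104 = \frac{1}{5} \cdot \frac{1}{20} \cdot 499 l - 104 = \frac{499 l}{100} - 104 = -104 + \frac{499 l}{100}$)
$1210 + F{\left(W{\left(\frac{1}{u{\left(2 \right)}},5 \right)} \right)} = 1210 - \left(104 - \frac{499 \left(- \frac{5}{2} + \frac{9}{2} \cdot 5\right)}{100}\right) = 1210 - \left(104 - \frac{499 \left(- \frac{5}{2} + \frac{45}{2}\right)}{100}\right) = 1210 + \left(-104 + \frac{499}{100} \cdot 20\right) = 1210 + \left(-104 + \frac{499}{5}\right) = 1210 - \frac{21}{5} = \frac{6029}{5}$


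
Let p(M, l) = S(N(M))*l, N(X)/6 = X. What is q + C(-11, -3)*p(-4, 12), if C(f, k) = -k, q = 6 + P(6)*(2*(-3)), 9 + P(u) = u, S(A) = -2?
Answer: -48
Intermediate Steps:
N(X) = 6*X
P(u) = -9 + u
p(M, l) = -2*l
q = 24 (q = 6 + (-9 + 6)*(2*(-3)) = 6 - 3*(-6) = 6 + 18 = 24)
q + C(-11, -3)*p(-4, 12) = 24 + (-1*(-3))*(-2*12) = 24 + 3*(-24) = 24 - 72 = -48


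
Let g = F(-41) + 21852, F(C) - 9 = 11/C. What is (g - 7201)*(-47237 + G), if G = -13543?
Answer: -36531758220/41 ≈ -8.9102e+8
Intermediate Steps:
F(C) = 9 + 11/C
g = 896290/41 (g = (9 + 11/(-41)) + 21852 = (9 + 11*(-1/41)) + 21852 = (9 - 11/41) + 21852 = 358/41 + 21852 = 896290/41 ≈ 21861.)
(g - 7201)*(-47237 + G) = (896290/41 - 7201)*(-47237 - 13543) = (601049/41)*(-60780) = -36531758220/41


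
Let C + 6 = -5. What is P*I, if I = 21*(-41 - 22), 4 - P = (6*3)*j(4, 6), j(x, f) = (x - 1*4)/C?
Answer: -5292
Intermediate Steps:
C = -11 (C = -6 - 5 = -11)
j(x, f) = 4/11 - x/11 (j(x, f) = (x - 1*4)/(-11) = (x - 4)*(-1/11) = (-4 + x)*(-1/11) = 4/11 - x/11)
P = 4 (P = 4 - 6*3*(4/11 - 1/11*4) = 4 - 18*(4/11 - 4/11) = 4 - 18*0 = 4 - 1*0 = 4 + 0 = 4)
I = -1323 (I = 21*(-63) = -1323)
P*I = 4*(-1323) = -5292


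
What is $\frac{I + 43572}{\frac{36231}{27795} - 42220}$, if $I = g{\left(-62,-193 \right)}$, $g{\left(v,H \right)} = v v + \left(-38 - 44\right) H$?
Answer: $- \frac{585937130}{391156223} \approx -1.498$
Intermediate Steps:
$g{\left(v,H \right)} = v^{2} - 82 H$
$I = 19670$ ($I = \left(-62\right)^{2} - -15826 = 3844 + 15826 = 19670$)
$\frac{I + 43572}{\frac{36231}{27795} - 42220} = \frac{19670 + 43572}{\frac{36231}{27795} - 42220} = \frac{63242}{36231 \cdot \frac{1}{27795} - 42220} = \frac{63242}{\frac{12077}{9265} - 42220} = \frac{63242}{- \frac{391156223}{9265}} = 63242 \left(- \frac{9265}{391156223}\right) = - \frac{585937130}{391156223}$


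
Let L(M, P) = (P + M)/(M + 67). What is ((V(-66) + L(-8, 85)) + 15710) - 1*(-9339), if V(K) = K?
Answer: 1474074/59 ≈ 24984.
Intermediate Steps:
L(M, P) = (M + P)/(67 + M)
((V(-66) + L(-8, 85)) + 15710) - 1*(-9339) = ((-66 + (-8 + 85)/(67 - 8)) + 15710) - 1*(-9339) = ((-66 + 77/59) + 15710) + 9339 = (-3817/59 + 15710) + 9339 = 923073/59 + 9339 = 1474074/59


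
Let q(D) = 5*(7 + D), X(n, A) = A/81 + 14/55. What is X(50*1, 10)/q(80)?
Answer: 1684/1937925 ≈ 0.00086897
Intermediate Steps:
X(n, A) = 14/55 + A/81 (X(n, A) = A*(1/81) + 14*(1/55) = A/81 + 14/55 = 14/55 + A/81)
q(D) = 35 + 5*D
X(50*1, 10)/q(80) = (14/55 + (1/81)*10)/(35 + 5*80) = (14/55 + 10/81)/(35 + 400) = (1684/4455)/435 = (1684/4455)*(1/435) = 1684/1937925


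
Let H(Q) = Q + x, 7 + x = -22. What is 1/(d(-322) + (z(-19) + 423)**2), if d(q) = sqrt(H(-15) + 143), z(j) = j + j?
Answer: 13475/1997331866 - 3*sqrt(11)/21970650526 ≈ 6.7460e-6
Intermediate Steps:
x = -29 (x = -7 - 22 = -29)
H(Q) = -29 + Q (H(Q) = Q - 29 = -29 + Q)
z(j) = 2*j
d(q) = 3*sqrt(11) (d(q) = sqrt((-29 - 15) + 143) = sqrt(-44 + 143) = sqrt(99) = 3*sqrt(11))
1/(d(-322) + (z(-19) + 423)**2) = 1/(3*sqrt(11) + (2*(-19) + 423)**2) = 1/(3*sqrt(11) + (-38 + 423)**2) = 1/(3*sqrt(11) + 385**2) = 1/(3*sqrt(11) + 148225) = 1/(148225 + 3*sqrt(11))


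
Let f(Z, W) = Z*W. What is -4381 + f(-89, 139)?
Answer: -16752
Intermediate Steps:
f(Z, W) = W*Z
-4381 + f(-89, 139) = -4381 + 139*(-89) = -4381 - 12371 = -16752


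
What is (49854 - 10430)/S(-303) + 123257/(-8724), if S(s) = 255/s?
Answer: -34747909421/741540 ≈ -46859.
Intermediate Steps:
(49854 - 10430)/S(-303) + 123257/(-8724) = (49854 - 10430)/((255/(-303))) + 123257/(-8724) = 39424/((255*(-1/303))) + 123257*(-1/8724) = 39424/(-85/101) - 123257/8724 = 39424*(-101/85) - 123257/8724 = -3981824/85 - 123257/8724 = -34747909421/741540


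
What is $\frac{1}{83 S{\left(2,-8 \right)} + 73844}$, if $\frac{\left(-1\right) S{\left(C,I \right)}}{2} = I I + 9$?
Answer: $\frac{1}{61726} \approx 1.6201 \cdot 10^{-5}$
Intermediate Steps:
$S{\left(C,I \right)} = -18 - 2 I^{2}$ ($S{\left(C,I \right)} = - 2 \left(I I + 9\right) = - 2 \left(I^{2} + 9\right) = - 2 \left(9 + I^{2}\right) = -18 - 2 I^{2}$)
$\frac{1}{83 S{\left(2,-8 \right)} + 73844} = \frac{1}{83 \left(-18 - 2 \left(-8\right)^{2}\right) + 73844} = \frac{1}{83 \left(-18 - 128\right) + 73844} = \frac{1}{83 \left(-146\right) + 73844} = \frac{1}{-12118 + 73844} = \frac{1}{61726}$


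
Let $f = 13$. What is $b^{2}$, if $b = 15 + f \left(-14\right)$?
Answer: $27889$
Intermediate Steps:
$b = -167$ ($b = 15 + 13 \left(-14\right) = 15 - 182 = -167$)
$b^{2} = \left(-167\right)^{2} = 27889$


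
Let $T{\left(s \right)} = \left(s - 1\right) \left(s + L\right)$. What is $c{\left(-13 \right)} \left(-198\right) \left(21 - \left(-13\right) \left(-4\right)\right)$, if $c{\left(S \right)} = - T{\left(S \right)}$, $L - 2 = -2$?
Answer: $-1117116$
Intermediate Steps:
$L = 0$ ($L = 2 - 2 = 0$)
$T{\left(s \right)} = s \left(-1 + s\right)$ ($T{\left(s \right)} = \left(s - 1\right) \left(s + 0\right) = \left(-1 + s\right) s = s \left(-1 + s\right)$)
$c{\left(S \right)} = - S \left(-1 + S\right)$
$c{\left(-13 \right)} \left(-198\right) \left(21 - \left(-13\right) \left(-4\right)\right) = - 13 \left(1 - -13\right) \left(-198\right) \left(21 - \left(-13\right) \left(-4\right)\right) = - 13 \left(1 + 13\right) \left(-198\right) \left(21 - 52\right) = \left(-13\right) 14 \left(-198\right) \left(21 - 52\right) = \left(-182\right) \left(-198\right) \left(-31\right) = 36036 \left(-31\right) = -1117116$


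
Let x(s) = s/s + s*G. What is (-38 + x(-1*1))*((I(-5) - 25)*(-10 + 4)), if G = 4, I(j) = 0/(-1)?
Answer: -6150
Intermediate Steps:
I(j) = 0 (I(j) = 0*(-1) = 0)
x(s) = 1 + 4*s (x(s) = s/s + s*4 = 1 + 4*s)
(-38 + x(-1*1))*((I(-5) - 25)*(-10 + 4)) = (-38 + (1 + 4*(-1*1)))*((0 - 25)*(-10 + 4)) = (-38 + (1 + 4*(-1)))*(-25*(-6)) = (-38 + (1 - 4))*150 = (-38 - 3)*150 = -41*150 = -6150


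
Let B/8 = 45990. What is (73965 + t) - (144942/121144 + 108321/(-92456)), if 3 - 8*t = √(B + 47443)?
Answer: 51778008741441/700030604 - √415363/8 ≈ 73885.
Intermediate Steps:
B = 367920 (B = 8*45990 = 367920)
t = 3/8 - √415363/8 (t = 3/8 - √(367920 + 47443)/8 = 3/8 - √415363/8 ≈ -80.186)
(73965 + t) - (144942/121144 + 108321/(-92456)) = (73965 + (3/8 - √415363/8)) - (144942/121144 + 108321/(-92456)) = (591723/8 - √415363/8) - (144942*(1/121144) + 108321*(-1/92456)) = (591723/8 - √415363/8) - (72471/60572 - 108321/92456) = (591723/8 - √415363/8) - 1*34789791/1400061208 = (591723/8 - √415363/8) - 34789791/1400061208 = 51778008741441/700030604 - √415363/8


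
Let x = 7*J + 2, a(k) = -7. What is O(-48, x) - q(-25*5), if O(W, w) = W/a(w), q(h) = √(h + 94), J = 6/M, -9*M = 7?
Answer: 48/7 - I*√31 ≈ 6.8571 - 5.5678*I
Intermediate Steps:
M = -7/9 (M = -⅑*7 = -7/9 ≈ -0.77778)
J = -54/7 (J = 6/(-7/9) = 6*(-9/7) = -54/7 ≈ -7.7143)
q(h) = √(94 + h)
x = -52 (x = 7*(-54/7) + 2 = -54 + 2 = -52)
O(W, w) = -W/7 (O(W, w) = W/(-7) = W*(-⅐) = -W/7)
O(-48, x) - q(-25*5) = -⅐*(-48) - √(94 - 25*5) = 48/7 - √(94 - 125) = 48/7 - √(-31) = 48/7 - I*√31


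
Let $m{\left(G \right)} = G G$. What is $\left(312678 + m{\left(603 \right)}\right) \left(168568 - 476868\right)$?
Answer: $-208499282100$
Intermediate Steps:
$m{\left(G \right)} = G^{2}$
$\left(312678 + m{\left(603 \right)}\right) \left(168568 - 476868\right) = \left(312678 + 603^{2}\right) \left(168568 - 476868\right) = \left(312678 + 363609\right) \left(-308300\right) = 676287 \left(-308300\right) = -208499282100$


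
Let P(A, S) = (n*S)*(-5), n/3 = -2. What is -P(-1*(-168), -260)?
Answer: 7800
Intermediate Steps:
n = -6 (n = 3*(-2) = -6)
P(A, S) = 30*S (P(A, S) = -6*S*(-5) = 30*S)
-P(-1*(-168), -260) = -30*(-260) = -1*(-7800) = 7800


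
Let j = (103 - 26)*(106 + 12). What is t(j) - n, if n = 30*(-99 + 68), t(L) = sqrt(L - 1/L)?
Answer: 930 + sqrt(750098318970)/9086 ≈ 1025.3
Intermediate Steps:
j = 9086 (j = 77*118 = 9086)
n = -930 (n = 30*(-31) = -930)
t(j) - n = sqrt(9086 - 1/9086) - 1*(-930) = sqrt(9086 - 1*1/9086) + 930 = sqrt(9086 - 1/9086) + 930 = sqrt(82555395/9086) + 930 = sqrt(750098318970)/9086 + 930 = 930 + sqrt(750098318970)/9086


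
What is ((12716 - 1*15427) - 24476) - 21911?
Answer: -49098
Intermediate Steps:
((12716 - 1*15427) - 24476) - 21911 = ((12716 - 15427) - 24476) - 21911 = (-2711 - 24476) - 21911 = -27187 - 21911 = -49098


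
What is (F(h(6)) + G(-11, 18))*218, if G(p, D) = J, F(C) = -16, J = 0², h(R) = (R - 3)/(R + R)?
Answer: -3488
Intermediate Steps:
h(R) = (-3 + R)/(2*R) (h(R) = (-3 + R)/((2*R)) = (-3 + R)*(1/(2*R)) = (-3 + R)/(2*R))
J = 0
G(p, D) = 0
(F(h(6)) + G(-11, 18))*218 = (-16 + 0)*218 = -16*218 = -3488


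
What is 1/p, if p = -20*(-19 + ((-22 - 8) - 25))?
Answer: 1/1480 ≈ 0.00067568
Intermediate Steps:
p = 1480 (p = -20*(-19 + (-30 - 25)) = -20*(-19 - 55) = -20*(-74) = 1480)
1/p = 1/1480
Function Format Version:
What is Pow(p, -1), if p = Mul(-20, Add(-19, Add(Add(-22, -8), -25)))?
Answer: Rational(1, 1480) ≈ 0.00067568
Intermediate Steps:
p = 1480 (p = Mul(-20, Add(-19, Add(-30, -25))) = Mul(-20, Add(-19, -55)) = Mul(-20, -74) = 1480)
Pow(p, -1) = Pow(1480, -1) = Rational(1, 1480)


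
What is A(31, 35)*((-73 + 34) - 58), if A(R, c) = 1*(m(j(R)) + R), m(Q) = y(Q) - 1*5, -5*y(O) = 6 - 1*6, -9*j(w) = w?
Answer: -2522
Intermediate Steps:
j(w) = -w/9
y(O) = 0 (y(O) = -(6 - 1*6)/5 = -(6 - 6)/5 = -⅕*0 = 0)
m(Q) = -5 (m(Q) = 0 - 1*5 = 0 - 5 = -5)
A(R, c) = -5 + R (A(R, c) = 1*(-5 + R) = -5 + R)
A(31, 35)*((-73 + 34) - 58) = (-5 + 31)*((-73 + 34) - 58) = 26*(-39 - 58) = 26*(-97) = -2522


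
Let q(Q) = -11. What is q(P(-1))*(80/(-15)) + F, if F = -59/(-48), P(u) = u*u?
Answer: 2875/48 ≈ 59.896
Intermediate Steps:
P(u) = u²
F = 59/48 (F = -59*(-1/48) = 59/48 ≈ 1.2292)
q(P(-1))*(80/(-15)) + F = -880/(-15) + 59/48 = -880*(-1)/15 + 59/48 = -11*(-16/3) + 59/48 = 176/3 + 59/48 = 2875/48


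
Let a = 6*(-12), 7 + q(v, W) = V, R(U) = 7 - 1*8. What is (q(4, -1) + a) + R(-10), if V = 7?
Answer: -73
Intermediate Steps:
R(U) = -1 (R(U) = 7 - 8 = -1)
q(v, W) = 0 (q(v, W) = -7 + 7 = 0)
a = -72
(q(4, -1) + a) + R(-10) = (0 - 72) - 1 = -72 - 1 = -73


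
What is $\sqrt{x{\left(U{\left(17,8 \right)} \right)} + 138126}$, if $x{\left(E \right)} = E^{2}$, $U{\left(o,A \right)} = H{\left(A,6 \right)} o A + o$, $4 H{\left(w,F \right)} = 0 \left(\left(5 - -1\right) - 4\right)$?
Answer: $\sqrt{138415} \approx 372.04$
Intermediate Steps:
$H{\left(w,F \right)} = 0$ ($H{\left(w,F \right)} = \frac{0 \left(\left(5 - -1\right) - 4\right)}{4} = \frac{0 \left(\left(5 + 1\right) - 4\right)}{4} = \frac{0 \left(6 - 4\right)}{4} = \frac{0 \cdot 2}{4} = \frac{1}{4} \cdot 0 = 0$)
$U{\left(o,A \right)} = o$ ($U{\left(o,A \right)} = 0 o A + o = 0 A + o = 0 + o = o$)
$\sqrt{x{\left(U{\left(17,8 \right)} \right)} + 138126} = \sqrt{17^{2} + 138126} = \sqrt{289 + 138126} = \sqrt{138415}$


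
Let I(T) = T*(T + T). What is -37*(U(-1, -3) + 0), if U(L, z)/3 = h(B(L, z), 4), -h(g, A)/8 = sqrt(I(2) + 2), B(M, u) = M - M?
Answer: 888*sqrt(10) ≈ 2808.1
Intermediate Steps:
B(M, u) = 0
I(T) = 2*T**2 (I(T) = T*(2*T) = 2*T**2)
h(g, A) = -8*sqrt(10) (h(g, A) = -8*sqrt(2*2**2 + 2) = -8*sqrt(2*4 + 2) = -8*sqrt(8 + 2) = -8*sqrt(10))
U(L, z) = -24*sqrt(10) (U(L, z) = 3*(-8*sqrt(10)) = -24*sqrt(10))
-37*(U(-1, -3) + 0) = -37*(-24*sqrt(10) + 0) = -(-888)*sqrt(10) = 888*sqrt(10)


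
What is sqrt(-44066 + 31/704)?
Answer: 9*I*sqrt(4212923)/88 ≈ 209.92*I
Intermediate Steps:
sqrt(-44066 + 31/704) = sqrt(-31022433/704) = 9*I*sqrt(4212923)/88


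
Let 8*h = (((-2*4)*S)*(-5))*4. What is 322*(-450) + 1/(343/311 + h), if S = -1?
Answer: -851577611/5877 ≈ -1.4490e+5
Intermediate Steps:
h = -20 (h = (((-2*4*(-1))*(-5))*4)/8 = ((-8*(-1)*(-5))*4)/8 = ((8*(-5))*4)/8 = (-40*4)/8 = (1/8)*(-160) = -20)
322*(-450) + 1/(343/311 + h) = 322*(-450) + 1/(343/311 - 20) = -144900 + 1/(343*(1/311) - 20) = -144900 + 1/(343/311 - 20) = -144900 + 1/(-5877/311) = -144900 - 311/5877 = -851577611/5877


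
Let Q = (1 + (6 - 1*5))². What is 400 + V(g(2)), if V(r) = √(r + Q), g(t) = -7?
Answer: 400 + I*√3 ≈ 400.0 + 1.732*I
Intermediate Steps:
Q = 4 (Q = (1 + (6 - 5))² = (1 + 1)² = 2² = 4)
V(r) = √(4 + r) (V(r) = √(r + 4) = √(4 + r))
400 + V(g(2)) = 400 + √(4 - 7) = 400 + √(-3) = 400 + I*√3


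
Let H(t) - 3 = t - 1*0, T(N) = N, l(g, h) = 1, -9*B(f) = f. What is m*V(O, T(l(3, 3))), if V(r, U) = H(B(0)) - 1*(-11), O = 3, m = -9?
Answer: -126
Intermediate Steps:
B(f) = -f/9
H(t) = 3 + t (H(t) = 3 + (t - 1*0) = 3 + (t + 0) = 3 + t)
V(r, U) = 14 (V(r, U) = (3 - ⅑*0) - 1*(-11) = (3 + 0) + 11 = 3 + 11 = 14)
m*V(O, T(l(3, 3))) = -9*14 = -126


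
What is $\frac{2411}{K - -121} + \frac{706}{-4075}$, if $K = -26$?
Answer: $\frac{1951551}{77425} \approx 25.206$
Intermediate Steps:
$\frac{2411}{K - -121} + \frac{706}{-4075} = \frac{2411}{-26 - -121} + \frac{706}{-4075} = \frac{2411}{-26 + 121} + 706 \left(- \frac{1}{4075}\right) = \frac{2411}{95} - \frac{706}{4075} = \frac{1951551}{77425}$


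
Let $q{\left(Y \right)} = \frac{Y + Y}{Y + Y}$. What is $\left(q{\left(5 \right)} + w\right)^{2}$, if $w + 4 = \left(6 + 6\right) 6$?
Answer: $4761$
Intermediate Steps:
$w = 68$ ($w = -4 + \left(6 + 6\right) 6 = -4 + 12 \cdot 6 = -4 + 72 = 68$)
$q{\left(Y \right)} = 1$ ($q{\left(Y \right)} = \frac{2 Y}{2 Y} = 2 Y \frac{1}{2 Y} = 1$)
$\left(q{\left(5 \right)} + w\right)^{2} = \left(1 + 68\right)^{2} = 69^{2} = 4761$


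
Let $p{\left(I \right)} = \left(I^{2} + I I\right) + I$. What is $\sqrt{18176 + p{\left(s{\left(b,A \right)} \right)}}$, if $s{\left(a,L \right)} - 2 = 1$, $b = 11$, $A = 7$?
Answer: $\sqrt{18197} \approx 134.9$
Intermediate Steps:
$s{\left(a,L \right)} = 3$ ($s{\left(a,L \right)} = 2 + 1 = 3$)
$p{\left(I \right)} = I + 2 I^{2}$ ($p{\left(I \right)} = \left(I^{2} + I^{2}\right) + I = 2 I^{2} + I = I + 2 I^{2}$)
$\sqrt{18176 + p{\left(s{\left(b,A \right)} \right)}} = \sqrt{18176 + 3 \left(1 + 2 \cdot 3\right)} = \sqrt{18176 + 3 \left(1 + 6\right)} = \sqrt{18176 + 3 \cdot 7} = \sqrt{18176 + 21} = \sqrt{18197}$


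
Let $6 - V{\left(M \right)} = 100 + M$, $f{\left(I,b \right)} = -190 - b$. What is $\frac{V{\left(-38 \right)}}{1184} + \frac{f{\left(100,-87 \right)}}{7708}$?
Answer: $- \frac{4325}{71299} \approx -0.06066$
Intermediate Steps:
$V{\left(M \right)} = -94 - M$ ($V{\left(M \right)} = 6 - \left(100 + M\right) = -94 - M$)
$\frac{V{\left(-38 \right)}}{1184} + \frac{f{\left(100,-87 \right)}}{7708} = \frac{-94 - -38}{1184} + \frac{-190 - -87}{7708} = \left(-94 + 38\right) \frac{1}{1184} + \left(-190 + 87\right) \frac{1}{7708} = \left(-56\right) \frac{1}{1184} - \frac{103}{7708} = - \frac{7}{148} - \frac{103}{7708} = - \frac{4325}{71299}$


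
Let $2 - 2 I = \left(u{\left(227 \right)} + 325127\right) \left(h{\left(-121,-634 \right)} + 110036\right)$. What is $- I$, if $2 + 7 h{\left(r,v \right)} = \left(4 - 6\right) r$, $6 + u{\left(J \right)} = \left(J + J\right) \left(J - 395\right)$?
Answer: $\frac{95868081847}{7} \approx 1.3695 \cdot 10^{10}$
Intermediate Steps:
$u{\left(J \right)} = -6 + 2 J \left(-395 + J\right)$ ($u{\left(J \right)} = -6 + \left(J + J\right) \left(J - 395\right) = -6 + 2 J \left(-395 + J\right)$)
$h{\left(r,v \right)} = - \frac{2}{7} - \frac{2 r}{7}$ ($h{\left(r,v \right)} = - \frac{2}{7} + \frac{\left(4 - 6\right) r}{7} = - \frac{2}{7} + \frac{\left(-2\right) r}{7} = - \frac{2}{7} - \frac{2 r}{7}$)
$I = - \frac{95868081847}{7}$ ($I = 1 - \frac{\left(\left(-6 - 179330 + 2 \cdot 227^{2}\right) + 325127\right) \left(\left(- \frac{2}{7} - - \frac{242}{7}\right) + 110036\right)}{2} = 1 - \frac{\left(\left(-6 - 179330 + 2 \cdot 51529\right) + 325127\right) \left(\left(- \frac{2}{7} + \frac{242}{7}\right) + 110036\right)}{2} = 1 - \frac{\left(\left(-6 - 179330 + 103058\right) + 325127\right) \left(\frac{240}{7} + 110036\right)}{2} = 1 - \frac{\left(-76278 + 325127\right) \frac{770492}{7}}{2} = 1 - \frac{248849 \cdot \frac{770492}{7}}{2} = 1 - \frac{95868081854}{7} = - \frac{95868081847}{7} \approx -1.3695 \cdot 10^{10}$)
$- I = \left(-1\right) \left(- \frac{95868081847}{7}\right) = \frac{95868081847}{7}$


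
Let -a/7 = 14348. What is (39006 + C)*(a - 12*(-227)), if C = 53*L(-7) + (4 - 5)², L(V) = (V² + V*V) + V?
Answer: -4282716960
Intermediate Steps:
a = -100436 (a = -7*14348 = -100436)
L(V) = V + 2*V² (L(V) = (V² + V²) + V = 2*V² + V = V + 2*V²)
C = 4824 (C = 53*(-7*(1 + 2*(-7))) + (4 - 5)² = 53*(-7*(1 - 14)) + (-1)² = 53*(-7*(-13)) + 1 = 53*91 + 1 = 4823 + 1 = 4824)
(39006 + C)*(a - 12*(-227)) = (39006 + 4824)*(-100436 - 12*(-227)) = 43830*(-100436 + 2724) = 43830*(-97712) = -4282716960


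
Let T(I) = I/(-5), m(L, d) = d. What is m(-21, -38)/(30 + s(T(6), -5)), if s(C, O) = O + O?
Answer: -19/10 ≈ -1.9000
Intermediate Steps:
T(I) = -I/5 (T(I) = I*(-1/5) = -I/5)
s(C, O) = 2*O
m(-21, -38)/(30 + s(T(6), -5)) = -38/(30 + 2*(-5)) = -38/(30 - 10) = -38/20 = (1/20)*(-38) = -19/10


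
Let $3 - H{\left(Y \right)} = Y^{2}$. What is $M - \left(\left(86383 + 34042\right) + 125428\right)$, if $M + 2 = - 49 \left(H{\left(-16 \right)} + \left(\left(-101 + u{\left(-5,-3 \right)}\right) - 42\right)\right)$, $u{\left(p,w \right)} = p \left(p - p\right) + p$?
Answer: $-226206$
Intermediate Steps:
$u{\left(p,w \right)} = p$ ($u{\left(p,w \right)} = p 0 + p = 0 + p = p$)
$H{\left(Y \right)} = 3 - Y^{2}$
$M = 19647$ ($M = -2 - 49 \left(\left(3 - \left(-16\right)^{2}\right) - 148\right) = -2 - 49 \left(\left(3 - 256\right) - 148\right) = -2 - 49 \left(-253 - 148\right) = -2 - -19649 = -2 + 19649 = 19647$)
$M - \left(\left(86383 + 34042\right) + 125428\right) = 19647 - \left(\left(86383 + 34042\right) + 125428\right) = 19647 - \left(120425 + 125428\right) = 19647 - 245853 = -226206$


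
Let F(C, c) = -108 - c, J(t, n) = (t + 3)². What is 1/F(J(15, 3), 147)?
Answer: -1/255 ≈ -0.0039216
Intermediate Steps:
J(t, n) = (3 + t)²
1/F(J(15, 3), 147) = 1/(-108 - 1*147) = 1/(-108 - 147) = 1/(-255) = -1/255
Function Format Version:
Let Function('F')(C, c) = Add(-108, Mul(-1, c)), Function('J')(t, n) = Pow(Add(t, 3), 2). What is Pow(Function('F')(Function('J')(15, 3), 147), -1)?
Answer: Rational(-1, 255) ≈ -0.0039216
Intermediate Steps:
Function('J')(t, n) = Pow(Add(3, t), 2)
Pow(Function('F')(Function('J')(15, 3), 147), -1) = Pow(Add(-108, Mul(-1, 147)), -1) = Pow(Add(-108, -147), -1) = Pow(-255, -1) = Rational(-1, 255)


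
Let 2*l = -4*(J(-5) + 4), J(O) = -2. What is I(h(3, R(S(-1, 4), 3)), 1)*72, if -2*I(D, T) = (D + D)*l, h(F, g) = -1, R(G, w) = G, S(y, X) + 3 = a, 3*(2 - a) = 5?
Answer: -288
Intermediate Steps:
a = ⅓ (a = 2 - ⅓*5 = 2 - 5/3 = ⅓ ≈ 0.33333)
S(y, X) = -8/3 (S(y, X) = -3 + ⅓ = -8/3)
l = -4 (l = (-4*(-2 + 4))/2 = (-4*2)/2 = (½)*(-8) = -4)
I(D, T) = 4*D (I(D, T) = -(D + D)*(-4)/2 = -2*D*(-4)/2 = -(-4)*D = 4*D)
I(h(3, R(S(-1, 4), 3)), 1)*72 = (4*(-1))*72 = -4*72 = -288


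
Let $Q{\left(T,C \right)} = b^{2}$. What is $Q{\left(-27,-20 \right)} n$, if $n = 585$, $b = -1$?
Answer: $585$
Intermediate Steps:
$Q{\left(T,C \right)} = 1$ ($Q{\left(T,C \right)} = \left(-1\right)^{2} = 1$)
$Q{\left(-27,-20 \right)} n = 1 \cdot 585 = 585$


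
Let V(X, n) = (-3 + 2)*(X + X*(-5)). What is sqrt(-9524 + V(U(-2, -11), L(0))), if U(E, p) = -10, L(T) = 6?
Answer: 2*I*sqrt(2391) ≈ 97.796*I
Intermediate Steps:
V(X, n) = 4*X (V(X, n) = -(X - 5*X) = -(-4)*X = 4*X)
sqrt(-9524 + V(U(-2, -11), L(0))) = sqrt(-9524 + 4*(-10)) = sqrt(-9524 - 40) = sqrt(-9564) = 2*I*sqrt(2391)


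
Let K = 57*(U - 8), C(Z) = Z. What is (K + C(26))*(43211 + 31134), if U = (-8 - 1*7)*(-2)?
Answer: 95161600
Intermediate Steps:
U = 30 (U = (-8 - 7)*(-2) = -15*(-2) = 30)
K = 1254 (K = 57*(30 - 8) = 57*22 = 1254)
(K + C(26))*(43211 + 31134) = (1254 + 26)*(43211 + 31134) = 1280*74345 = 95161600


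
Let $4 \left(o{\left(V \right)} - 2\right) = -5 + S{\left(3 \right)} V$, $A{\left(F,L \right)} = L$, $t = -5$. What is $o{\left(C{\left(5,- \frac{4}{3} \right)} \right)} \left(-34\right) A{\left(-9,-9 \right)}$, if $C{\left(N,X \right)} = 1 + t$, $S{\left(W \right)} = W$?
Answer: $- \frac{1377}{2} \approx -688.5$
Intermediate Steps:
$C{\left(N,X \right)} = -4$ ($C{\left(N,X \right)} = 1 - 5 = -4$)
$o{\left(V \right)} = \frac{3}{4} + \frac{3 V}{4}$ ($o{\left(V \right)} = 2 + \frac{-5 + 3 V}{4} = 2 + \left(- \frac{5}{4} + \frac{3 V}{4}\right) = \frac{3}{4} + \frac{3 V}{4}$)
$o{\left(C{\left(5,- \frac{4}{3} \right)} \right)} \left(-34\right) A{\left(-9,-9 \right)} = \left(\frac{3}{4} + \frac{3}{4} \left(-4\right)\right) \left(-34\right) \left(-9\right) = \left(\frac{3}{4} - 3\right) \left(-34\right) \left(-9\right) = \left(- \frac{9}{4}\right) \left(-34\right) \left(-9\right) = \frac{153}{2} \left(-9\right) = - \frac{1377}{2}$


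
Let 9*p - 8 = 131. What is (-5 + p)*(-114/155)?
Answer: -3572/465 ≈ -7.6817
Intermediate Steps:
p = 139/9 (p = 8/9 + (1/9)*131 = 8/9 + 131/9 = 139/9 ≈ 15.444)
(-5 + p)*(-114/155) = (-5 + 139/9)*(-114/155) = 94*(-114/155)/9 = 94*(-1*114/155)/9 = (94/9)*(-114/155) = -3572/465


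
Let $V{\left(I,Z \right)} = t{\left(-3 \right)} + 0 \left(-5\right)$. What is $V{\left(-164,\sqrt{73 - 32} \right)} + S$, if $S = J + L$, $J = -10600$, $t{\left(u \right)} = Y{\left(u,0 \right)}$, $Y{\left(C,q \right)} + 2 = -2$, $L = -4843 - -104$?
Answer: $-15343$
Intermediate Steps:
$L = -4739$ ($L = -4843 + 104 = -4739$)
$Y{\left(C,q \right)} = -4$ ($Y{\left(C,q \right)} = -2 - 2 = -4$)
$t{\left(u \right)} = -4$
$S = -15339$ ($S = -10600 - 4739 = -15339$)
$V{\left(I,Z \right)} = -4$ ($V{\left(I,Z \right)} = -4 + 0 \left(-5\right) = -4 + 0 = -4$)
$V{\left(-164,\sqrt{73 - 32} \right)} + S = -4 - 15339 = -15343$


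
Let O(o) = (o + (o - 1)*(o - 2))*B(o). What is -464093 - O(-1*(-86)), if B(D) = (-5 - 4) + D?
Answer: -1020495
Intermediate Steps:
B(D) = -9 + D
O(o) = (-9 + o)*(o + (-1 + o)*(-2 + o)) (O(o) = (o + (o - 1)*(o - 2))*(-9 + o) = (o + (-1 + o)*(-2 + o))*(-9 + o) = (-9 + o)*(o + (-1 + o)*(-2 + o)))
-464093 - O(-1*(-86)) = -464093 - (-9 - 1*(-86))*(2 + (-1*(-86))**2 - (-2)*(-86)) = -464093 - (-9 + 86)*(2 + 86**2 - 2*86) = -464093 - 77*(2 + 7396 - 172) = -464093 - 77*7226 = -464093 - 1*556402 = -464093 - 556402 = -1020495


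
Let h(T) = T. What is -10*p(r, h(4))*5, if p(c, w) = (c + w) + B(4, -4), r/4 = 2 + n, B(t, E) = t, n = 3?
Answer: -1400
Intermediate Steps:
r = 20 (r = 4*(2 + 3) = 4*5 = 20)
p(c, w) = 4 + c + w (p(c, w) = (c + w) + 4 = 4 + c + w)
-10*p(r, h(4))*5 = -10*(4 + 20 + 4)*5 = -10*28*5 = -280*5 = -1400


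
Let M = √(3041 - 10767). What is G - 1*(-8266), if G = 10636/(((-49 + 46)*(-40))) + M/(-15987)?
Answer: 250639/30 - I*√7726/15987 ≈ 8354.6 - 0.0054981*I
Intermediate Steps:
M = I*√7726 (M = √(-7726) = I*√7726 ≈ 87.898*I)
G = 2659/30 - I*√7726/15987 (G = 10636/(((-49 + 46)*(-40))) + (I*√7726)/(-15987) = 10636/((-3*(-40))) + (I*√7726)*(-1/15987) = 10636/120 - I*√7726/15987 = 10636*(1/120) - I*√7726/15987 = 2659/30 - I*√7726/15987 ≈ 88.633 - 0.0054981*I)
G - 1*(-8266) = (2659/30 - I*√7726/15987) - 1*(-8266) = (2659/30 - I*√7726/15987) + 8266 = 250639/30 - I*√7726/15987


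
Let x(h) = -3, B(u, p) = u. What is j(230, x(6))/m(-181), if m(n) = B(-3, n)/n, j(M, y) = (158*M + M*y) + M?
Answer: 2164760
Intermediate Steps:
j(M, y) = 159*M + M*y
m(n) = -3/n
j(230, x(6))/m(-181) = (230*(159 - 3))/((-3/(-181))) = (230*156)/((-3*(-1/181))) = 35880/(3/181) = 35880*(181/3) = 2164760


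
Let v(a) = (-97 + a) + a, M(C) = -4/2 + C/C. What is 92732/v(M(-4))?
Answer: -92732/99 ≈ -936.69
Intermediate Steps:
M(C) = -1 (M(C) = -4*½ + 1 = -2 + 1 = -1)
v(a) = -97 + 2*a
92732/v(M(-4)) = 92732/(-97 + 2*(-1)) = 92732/(-97 - 2) = 92732/(-99) = 92732*(-1/99) = -92732/99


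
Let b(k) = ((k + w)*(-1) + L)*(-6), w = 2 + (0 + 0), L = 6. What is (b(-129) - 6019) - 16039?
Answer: -22856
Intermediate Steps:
w = 2 (w = 2 + 0 = 2)
b(k) = -24 + 6*k (b(k) = ((k + 2)*(-1) + 6)*(-6) = ((2 + k)*(-1) + 6)*(-6) = ((-2 - k) + 6)*(-6) = (4 - k)*(-6) = -24 + 6*k)
(b(-129) - 6019) - 16039 = ((-24 + 6*(-129)) - 6019) - 16039 = ((-24 - 774) - 6019) - 16039 = (-798 - 6019) - 16039 = -6817 - 16039 = -22856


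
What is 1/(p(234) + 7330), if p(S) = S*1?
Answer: 1/7564 ≈ 0.00013221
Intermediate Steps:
p(S) = S
1/(p(234) + 7330) = 1/(234 + 7330) = 1/7564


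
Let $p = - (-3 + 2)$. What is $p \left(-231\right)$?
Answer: $-231$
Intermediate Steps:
$p = 1$ ($p = \left(-1\right) \left(-1\right) = 1$)
$p \left(-231\right) = 1 \left(-231\right) = -231$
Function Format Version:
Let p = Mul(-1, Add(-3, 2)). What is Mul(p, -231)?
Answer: -231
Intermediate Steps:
p = 1 (p = Mul(-1, -1) = 1)
Mul(p, -231) = Mul(1, -231) = -231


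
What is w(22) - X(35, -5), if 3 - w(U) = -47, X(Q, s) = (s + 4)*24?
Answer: 74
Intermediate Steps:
X(Q, s) = 96 + 24*s (X(Q, s) = (4 + s)*24 = 96 + 24*s)
w(U) = 50 (w(U) = 3 - 1*(-47) = 3 + 47 = 50)
w(22) - X(35, -5) = 50 - (96 + 24*(-5)) = 50 - (96 - 120) = 50 - 1*(-24) = 50 + 24 = 74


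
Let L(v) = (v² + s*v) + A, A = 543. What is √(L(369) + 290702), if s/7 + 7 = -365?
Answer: I*√533470 ≈ 730.39*I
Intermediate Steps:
s = -2604 (s = -49 + 7*(-365) = -49 - 2555 = -2604)
L(v) = 543 + v² - 2604*v (L(v) = (v² - 2604*v) + 543 = 543 + v² - 2604*v)
√(L(369) + 290702) = √((543 + 369² - 2604*369) + 290702) = √((543 + 136161 - 960876) + 290702) = √(-824172 + 290702) = √(-533470) = I*√533470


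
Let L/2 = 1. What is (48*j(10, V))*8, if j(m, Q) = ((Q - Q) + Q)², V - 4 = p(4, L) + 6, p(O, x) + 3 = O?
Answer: 46464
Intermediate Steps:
L = 2 (L = 2*1 = 2)
p(O, x) = -3 + O
V = 11 (V = 4 + ((-3 + 4) + 6) = 4 + (1 + 6) = 4 + 7 = 11)
j(m, Q) = Q² (j(m, Q) = (0 + Q)² = Q²)
(48*j(10, V))*8 = (48*11²)*8 = (48*121)*8 = 5808*8 = 46464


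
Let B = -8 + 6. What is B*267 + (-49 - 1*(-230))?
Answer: -353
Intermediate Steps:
B = -2
B*267 + (-49 - 1*(-230)) = -2*267 + (-49 - 1*(-230)) = -534 + (-49 + 230) = -534 + 181 = -353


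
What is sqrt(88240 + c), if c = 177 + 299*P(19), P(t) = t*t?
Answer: 2*sqrt(49089) ≈ 443.12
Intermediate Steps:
P(t) = t**2
c = 108116 (c = 177 + 299*19**2 = 177 + 299*361 = 177 + 107939 = 108116)
sqrt(88240 + c) = sqrt(88240 + 108116) = sqrt(196356) = 2*sqrt(49089)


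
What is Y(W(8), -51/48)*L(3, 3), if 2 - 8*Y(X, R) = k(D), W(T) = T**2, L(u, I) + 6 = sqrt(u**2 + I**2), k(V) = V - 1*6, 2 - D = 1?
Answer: -21/4 + 21*sqrt(2)/8 ≈ -1.5377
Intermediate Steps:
D = 1 (D = 2 - 1*1 = 2 - 1 = 1)
k(V) = -6 + V (k(V) = V - 6 = -6 + V)
L(u, I) = -6 + sqrt(I**2 + u**2) (L(u, I) = -6 + sqrt(u**2 + I**2) = -6 + sqrt(I**2 + u**2))
Y(X, R) = 7/8 (Y(X, R) = 1/4 - (-6 + 1)/8 = 1/4 - 1/8*(-5) = 1/4 + 5/8 = 7/8)
Y(W(8), -51/48)*L(3, 3) = 7*(-6 + sqrt(3**2 + 3**2))/8 = 7*(-6 + sqrt(9 + 9))/8 = 7*(-6 + sqrt(18))/8 = 7*(-6 + 3*sqrt(2))/8 = -21/4 + 21*sqrt(2)/8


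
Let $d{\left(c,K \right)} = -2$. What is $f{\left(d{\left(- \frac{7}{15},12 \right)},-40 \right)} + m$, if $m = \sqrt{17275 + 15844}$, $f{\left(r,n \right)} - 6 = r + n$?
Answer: $-36 + \sqrt{33119} \approx 145.99$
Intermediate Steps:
$f{\left(r,n \right)} = 6 + n + r$ ($f{\left(r,n \right)} = 6 + \left(r + n\right) = 6 + \left(n + r\right) = 6 + n + r$)
$m = \sqrt{33119} \approx 181.99$
$f{\left(d{\left(- \frac{7}{15},12 \right)},-40 \right)} + m = \left(6 - 40 - 2\right) + \sqrt{33119} = -36 + \sqrt{33119}$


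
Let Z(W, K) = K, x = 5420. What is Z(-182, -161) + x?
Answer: 5259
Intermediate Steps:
Z(-182, -161) + x = -161 + 5420 = 5259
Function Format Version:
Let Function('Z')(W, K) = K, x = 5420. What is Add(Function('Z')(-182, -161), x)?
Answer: 5259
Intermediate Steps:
Add(Function('Z')(-182, -161), x) = Add(-161, 5420) = 5259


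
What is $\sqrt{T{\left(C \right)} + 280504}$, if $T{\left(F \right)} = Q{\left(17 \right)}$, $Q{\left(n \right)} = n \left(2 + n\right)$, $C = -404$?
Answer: $9 \sqrt{3467} \approx 529.93$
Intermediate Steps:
$T{\left(F \right)} = 323$ ($T{\left(F \right)} = 17 \left(2 + 17\right) = 17 \cdot 19 = 323$)
$\sqrt{T{\left(C \right)} + 280504} = \sqrt{323 + 280504} = \sqrt{280827} = 9 \sqrt{3467}$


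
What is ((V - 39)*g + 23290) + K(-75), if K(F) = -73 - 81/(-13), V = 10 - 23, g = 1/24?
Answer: 1811243/78 ≈ 23221.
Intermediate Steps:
g = 1/24 ≈ 0.041667
V = -13
K(F) = -868/13 (K(F) = -73 - 81*(-1)/13 = -73 - 1*(-81/13) = -73 + 81/13 = -868/13)
((V - 39)*g + 23290) + K(-75) = ((-13 - 39)*(1/24) + 23290) - 868/13 = (-52*1/24 + 23290) - 868/13 = (-13/6 + 23290) - 868/13 = 139727/6 - 868/13 = 1811243/78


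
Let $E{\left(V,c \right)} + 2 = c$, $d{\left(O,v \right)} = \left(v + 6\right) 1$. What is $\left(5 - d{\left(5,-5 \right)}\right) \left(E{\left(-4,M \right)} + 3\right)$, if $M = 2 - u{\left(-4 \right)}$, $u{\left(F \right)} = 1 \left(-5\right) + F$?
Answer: $48$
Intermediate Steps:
$u{\left(F \right)} = -5 + F$
$M = 11$ ($M = 2 - \left(-5 - 4\right) = 2 - -9 = 2 + 9 = 11$)
$d{\left(O,v \right)} = 6 + v$ ($d{\left(O,v \right)} = \left(6 + v\right) 1 = 6 + v$)
$E{\left(V,c \right)} = -2 + c$
$\left(5 - d{\left(5,-5 \right)}\right) \left(E{\left(-4,M \right)} + 3\right) = \left(5 - \left(6 - 5\right)\right) \left(\left(-2 + 11\right) + 3\right) = \left(5 - 1\right) \left(9 + 3\right) = \left(5 - 1\right) 12 = 4 \cdot 12 = 48$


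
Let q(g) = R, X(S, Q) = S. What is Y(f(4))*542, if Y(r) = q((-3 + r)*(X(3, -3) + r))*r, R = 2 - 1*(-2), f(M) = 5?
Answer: 10840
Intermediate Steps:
R = 4 (R = 2 + 2 = 4)
q(g) = 4
Y(r) = 4*r
Y(f(4))*542 = (4*5)*542 = 20*542 = 10840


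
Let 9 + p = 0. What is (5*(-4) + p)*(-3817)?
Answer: 110693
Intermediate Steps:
p = -9 (p = -9 + 0 = -9)
(5*(-4) + p)*(-3817) = (5*(-4) - 9)*(-3817) = (-20 - 9)*(-3817) = -29*(-3817) = 110693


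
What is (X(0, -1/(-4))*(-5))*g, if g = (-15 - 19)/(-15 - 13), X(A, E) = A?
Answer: 0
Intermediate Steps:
g = 17/14 (g = -34/(-28) = -34*(-1/28) = 17/14 ≈ 1.2143)
(X(0, -1/(-4))*(-5))*g = (0*(-5))*(17/14) = 0*(17/14) = 0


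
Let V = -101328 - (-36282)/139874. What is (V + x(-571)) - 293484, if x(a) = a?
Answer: -27651882730/69937 ≈ -3.9538e+5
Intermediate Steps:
V = -7086558195/69937 (V = -101328 - (-36282)/139874 = -101328 - 1*(-18141/69937) = -101328 + 18141/69937 = -7086558195/69937 ≈ -1.0133e+5)
(V + x(-571)) - 293484 = (-7086558195/69937 - 571) - 293484 = -7126492222/69937 - 293484 = -27651882730/69937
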